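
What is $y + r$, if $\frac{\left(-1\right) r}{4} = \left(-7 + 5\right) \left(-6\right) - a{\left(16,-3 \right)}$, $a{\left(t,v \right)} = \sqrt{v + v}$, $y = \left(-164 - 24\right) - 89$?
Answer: $-325 + 4 i \sqrt{6} \approx -325.0 + 9.798 i$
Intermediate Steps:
$y = -277$ ($y = -188 - 89 = -277$)
$a{\left(t,v \right)} = \sqrt{2} \sqrt{v}$ ($a{\left(t,v \right)} = \sqrt{2 v} = \sqrt{2} \sqrt{v}$)
$r = -48 + 4 i \sqrt{6}$ ($r = - 4 \left(\left(-7 + 5\right) \left(-6\right) - \sqrt{2} \sqrt{-3}\right) = - 4 \left(\left(-2\right) \left(-6\right) - \sqrt{2} i \sqrt{3}\right) = - 4 \left(12 - i \sqrt{6}\right) = -48 + 4 i \sqrt{6} \approx -48.0 + 9.798 i$)
$y + r = -277 - \left(48 - 4 i \sqrt{6}\right) = -325 + 4 i \sqrt{6}$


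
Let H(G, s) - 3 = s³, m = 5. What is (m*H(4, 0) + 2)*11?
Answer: 187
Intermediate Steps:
H(G, s) = 3 + s³
(m*H(4, 0) + 2)*11 = (5*(3 + 0³) + 2)*11 = (5*(3 + 0) + 2)*11 = (5*3 + 2)*11 = (15 + 2)*11 = 17*11 = 187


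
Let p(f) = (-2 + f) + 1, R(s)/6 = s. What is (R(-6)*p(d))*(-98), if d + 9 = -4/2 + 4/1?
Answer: -28224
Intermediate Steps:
R(s) = 6*s
d = -7 (d = -9 + (-4/2 + 4/1) = -9 + (-4*½ + 4*1) = -9 + (-2 + 4) = -9 + 2 = -7)
p(f) = -1 + f
(R(-6)*p(d))*(-98) = ((6*(-6))*(-1 - 7))*(-98) = -36*(-8)*(-98) = 288*(-98) = -28224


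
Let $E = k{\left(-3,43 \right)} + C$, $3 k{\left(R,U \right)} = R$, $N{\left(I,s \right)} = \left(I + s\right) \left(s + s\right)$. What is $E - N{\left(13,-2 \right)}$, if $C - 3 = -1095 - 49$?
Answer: $-1098$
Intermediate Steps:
$N{\left(I,s \right)} = 2 s \left(I + s\right)$ ($N{\left(I,s \right)} = \left(I + s\right) 2 s = 2 s \left(I + s\right)$)
$k{\left(R,U \right)} = \frac{R}{3}$
$C = -1141$ ($C = 3 - 1144 = -1141$)
$E = -1142$ ($E = \frac{1}{3} \left(-3\right) - 1141 = -1 - 1141 = -1142$)
$E - N{\left(13,-2 \right)} = -1142 - 2 \left(-2\right) \left(13 - 2\right) = -1142 - 2 \left(-2\right) 11 = -1142 - -44 = -1142 + 44 = -1098$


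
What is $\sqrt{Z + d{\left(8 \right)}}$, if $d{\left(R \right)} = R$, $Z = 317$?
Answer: $5 \sqrt{13} \approx 18.028$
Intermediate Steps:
$\sqrt{Z + d{\left(8 \right)}} = \sqrt{317 + 8} = \sqrt{325} = 5 \sqrt{13}$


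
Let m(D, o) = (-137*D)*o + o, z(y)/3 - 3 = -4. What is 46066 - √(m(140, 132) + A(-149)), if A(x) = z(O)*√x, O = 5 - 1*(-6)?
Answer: 46066 - √(-2531628 - 3*I*√149) ≈ 46066.0 + 1591.1*I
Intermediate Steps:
O = 11 (O = 5 + 6 = 11)
z(y) = -3 (z(y) = 9 + 3*(-4) = 9 - 12 = -3)
m(D, o) = o - 137*D*o (m(D, o) = -137*D*o + o = o - 137*D*o)
A(x) = -3*√x
46066 - √(m(140, 132) + A(-149)) = 46066 - √(132*(1 - 137*140) - 3*I*√149) = 46066 - √(132*(1 - 19180) - 3*I*√149) = 46066 - √(132*(-19179) - 3*I*√149) = 46066 - √(-2531628 - 3*I*√149)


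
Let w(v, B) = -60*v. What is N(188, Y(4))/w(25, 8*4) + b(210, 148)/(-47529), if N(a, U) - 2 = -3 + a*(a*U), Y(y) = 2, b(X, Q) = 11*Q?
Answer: -1120708141/23764500 ≈ -47.159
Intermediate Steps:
N(a, U) = -1 + U*a² (N(a, U) = 2 + (-3 + a*(a*U)) = 2 + (-3 + a*(U*a)) = 2 + (-3 + U*a²) = -1 + U*a²)
N(188, Y(4))/w(25, 8*4) + b(210, 148)/(-47529) = (-1 + 2*188²)/((-60*25)) + (11*148)/(-47529) = (-1 + 2*35344)/(-1500) + 1628*(-1/47529) = (-1 + 70688)*(-1/1500) - 1628/47529 = 70687*(-1/1500) - 1628/47529 = -70687/1500 - 1628/47529 = -1120708141/23764500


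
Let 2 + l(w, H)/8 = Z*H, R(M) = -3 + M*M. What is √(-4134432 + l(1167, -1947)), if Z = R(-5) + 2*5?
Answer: 4*I*√289555 ≈ 2152.4*I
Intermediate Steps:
R(M) = -3 + M²
Z = 32 (Z = (-3 + (-5)²) + 2*5 = (-3 + 25) + 10 = 22 + 10 = 32)
l(w, H) = -16 + 256*H (l(w, H) = -16 + 8*(32*H) = -16 + 256*H)
√(-4134432 + l(1167, -1947)) = √(-4134432 + (-16 + 256*(-1947))) = √(-4134432 + (-16 - 498432)) = √(-4134432 - 498448) = √(-4632880) = 4*I*√289555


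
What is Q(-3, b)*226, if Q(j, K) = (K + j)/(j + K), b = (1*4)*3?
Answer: 226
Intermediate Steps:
b = 12 (b = 4*3 = 12)
Q(j, K) = 1 (Q(j, K) = (K + j)/(K + j) = 1)
Q(-3, b)*226 = 1*226 = 226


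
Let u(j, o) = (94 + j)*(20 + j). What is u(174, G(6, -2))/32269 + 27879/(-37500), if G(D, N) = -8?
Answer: 350024183/403362500 ≈ 0.86777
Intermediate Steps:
u(j, o) = (20 + j)*(94 + j)
u(174, G(6, -2))/32269 + 27879/(-37500) = (1880 + 174² + 114*174)/32269 + 27879/(-37500) = (1880 + 30276 + 19836)*(1/32269) + 27879*(-1/37500) = 51992*(1/32269) - 9293/12500 = 51992/32269 - 9293/12500 = 350024183/403362500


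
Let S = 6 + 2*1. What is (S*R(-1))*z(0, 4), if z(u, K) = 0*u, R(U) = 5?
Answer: 0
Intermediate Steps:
S = 8 (S = 6 + 2 = 8)
z(u, K) = 0
(S*R(-1))*z(0, 4) = (8*5)*0 = 40*0 = 0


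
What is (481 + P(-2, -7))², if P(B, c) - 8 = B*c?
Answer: 253009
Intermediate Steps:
P(B, c) = 8 + B*c
(481 + P(-2, -7))² = (481 + (8 - 2*(-7)))² = (481 + (8 + 14))² = (481 + 22)² = 503² = 253009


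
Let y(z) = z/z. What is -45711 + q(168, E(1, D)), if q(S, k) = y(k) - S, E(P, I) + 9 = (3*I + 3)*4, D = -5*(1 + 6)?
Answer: -45878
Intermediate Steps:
D = -35 (D = -5*7 = -35)
y(z) = 1
E(P, I) = 3 + 12*I (E(P, I) = -9 + (3*I + 3)*4 = -9 + (3 + 3*I)*4 = -9 + (12 + 12*I) = 3 + 12*I)
q(S, k) = 1 - S
-45711 + q(168, E(1, D)) = -45711 + (1 - 1*168) = -45711 + (1 - 168) = -45711 - 167 = -45878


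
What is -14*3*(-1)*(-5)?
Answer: -210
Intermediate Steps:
-14*3*(-1)*(-5) = -(-42)*(-5) = -14*(-3)*(-5) = 42*(-5) = -210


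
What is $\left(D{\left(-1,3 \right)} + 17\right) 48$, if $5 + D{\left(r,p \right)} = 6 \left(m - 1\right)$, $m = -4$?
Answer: $-864$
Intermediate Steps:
$D{\left(r,p \right)} = -35$ ($D{\left(r,p \right)} = -5 + 6 \left(-4 - 1\right) = -5 + 6 \left(-5\right) = -5 - 30 = -35$)
$\left(D{\left(-1,3 \right)} + 17\right) 48 = \left(-35 + 17\right) 48 = \left(-18\right) 48 = -864$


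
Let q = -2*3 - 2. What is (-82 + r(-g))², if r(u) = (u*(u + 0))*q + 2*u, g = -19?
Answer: 8596624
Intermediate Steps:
q = -8 (q = -6 - 2 = -8)
r(u) = -8*u² + 2*u (r(u) = (u*(u + 0))*(-8) + 2*u = (u*u)*(-8) + 2*u = u²*(-8) + 2*u = -8*u² + 2*u)
(-82 + r(-g))² = (-82 + 2*(-1*(-19))*(1 - (-4)*(-19)))² = (-82 + 2*19*(1 - 4*19))² = (-82 + 2*19*(1 - 76))² = (-82 + 2*19*(-75))² = (-82 - 2850)² = (-2932)² = 8596624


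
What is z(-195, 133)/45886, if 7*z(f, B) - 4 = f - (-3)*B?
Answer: 104/160601 ≈ 0.00064757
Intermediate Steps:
z(f, B) = 4/7 + f/7 + 3*B/7 (z(f, B) = 4/7 + (f - (-3)*B)/7 = 4/7 + (f + 3*B)/7 = 4/7 + (f/7 + 3*B/7) = 4/7 + f/7 + 3*B/7)
z(-195, 133)/45886 = (4/7 + (1/7)*(-195) + (3/7)*133)/45886 = (4/7 - 195/7 + 57)*(1/45886) = (208/7)*(1/45886) = 104/160601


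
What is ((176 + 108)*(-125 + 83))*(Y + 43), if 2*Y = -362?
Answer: 1646064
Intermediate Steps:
Y = -181 (Y = (½)*(-362) = -181)
((176 + 108)*(-125 + 83))*(Y + 43) = ((176 + 108)*(-125 + 83))*(-181 + 43) = (284*(-42))*(-138) = -11928*(-138) = 1646064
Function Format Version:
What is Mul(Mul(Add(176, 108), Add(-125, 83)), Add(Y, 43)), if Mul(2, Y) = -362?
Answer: 1646064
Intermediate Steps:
Y = -181 (Y = Mul(Rational(1, 2), -362) = -181)
Mul(Mul(Add(176, 108), Add(-125, 83)), Add(Y, 43)) = Mul(Mul(Add(176, 108), Add(-125, 83)), Add(-181, 43)) = Mul(Mul(284, -42), -138) = Mul(-11928, -138) = 1646064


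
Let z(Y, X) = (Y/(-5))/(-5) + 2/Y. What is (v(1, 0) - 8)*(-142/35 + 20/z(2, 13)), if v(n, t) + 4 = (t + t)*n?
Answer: -54664/315 ≈ -173.54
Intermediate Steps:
z(Y, X) = 2/Y + Y/25 (z(Y, X) = (Y*(-⅕))*(-⅕) + 2/Y = -Y/5*(-⅕) + 2/Y = Y/25 + 2/Y = 2/Y + Y/25)
v(n, t) = -4 + 2*n*t (v(n, t) = -4 + (t + t)*n = -4 + (2*t)*n = -4 + 2*n*t)
(v(1, 0) - 8)*(-142/35 + 20/z(2, 13)) = ((-4 + 2*1*0) - 8)*(-142/35 + 20/(2/2 + (1/25)*2)) = ((-4 + 0) - 8)*(-142*1/35 + 20/(2*(½) + 2/25)) = (-4 - 8)*(-142/35 + 20/(1 + 2/25)) = -12*(-142/35 + 20/(27/25)) = -12*(-142/35 + 20*(25/27)) = -12*(-142/35 + 500/27) = -12*13666/945 = -54664/315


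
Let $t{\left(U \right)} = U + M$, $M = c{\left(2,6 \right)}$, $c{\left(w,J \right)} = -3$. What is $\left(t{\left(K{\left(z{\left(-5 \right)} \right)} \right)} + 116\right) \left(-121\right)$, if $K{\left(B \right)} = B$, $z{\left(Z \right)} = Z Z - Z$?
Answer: $-17303$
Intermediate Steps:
$z{\left(Z \right)} = Z^{2} - Z$
$M = -3$
$t{\left(U \right)} = -3 + U$ ($t{\left(U \right)} = U - 3 = -3 + U$)
$\left(t{\left(K{\left(z{\left(-5 \right)} \right)} \right)} + 116\right) \left(-121\right) = \left(\left(-3 - 5 \left(-1 - 5\right)\right) + 116\right) \left(-121\right) = \left(\left(-3 - -30\right) + 116\right) \left(-121\right) = \left(\left(-3 + 30\right) + 116\right) \left(-121\right) = \left(27 + 116\right) \left(-121\right) = 143 \left(-121\right) = -17303$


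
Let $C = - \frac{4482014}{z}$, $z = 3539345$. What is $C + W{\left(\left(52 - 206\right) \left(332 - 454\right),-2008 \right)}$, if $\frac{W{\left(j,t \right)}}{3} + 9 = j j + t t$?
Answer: $\frac{3790861458634951}{3539345} \approx 1.0711 \cdot 10^{9}$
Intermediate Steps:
$W{\left(j,t \right)} = -27 + 3 j^{2} + 3 t^{2}$ ($W{\left(j,t \right)} = -27 + 3 \left(j j + t t\right) = -27 + 3 \left(j^{2} + t^{2}\right) = -27 + \left(3 j^{2} + 3 t^{2}\right) = -27 + 3 j^{2} + 3 t^{2}$)
$C = - \frac{4482014}{3539345} \approx -1.2663$
$C + W{\left(\left(52 - 206\right) \left(332 - 454\right),-2008 \right)} = - \frac{4482014}{3539345} + \left(-27 + 3 \left(\left(52 - 206\right) \left(332 - 454\right)\right)^{2} + 3 \left(-2008\right)^{2}\right) = - \frac{4482014}{3539345} + \left(-27 + 3 \left(\left(-154\right) \left(-122\right)\right)^{2} + 3 \cdot 4032064\right) = - \frac{4482014}{3539345} + \left(-27 + 3 \cdot 18788^{2} + 12096192\right) = - \frac{4482014}{3539345} + \left(-27 + 3 \cdot 352988944 + 12096192\right) = - \frac{4482014}{3539345} + \left(-27 + 1058966832 + 12096192\right) = - \frac{4482014}{3539345} + 1071062997 = \frac{3790861458634951}{3539345}$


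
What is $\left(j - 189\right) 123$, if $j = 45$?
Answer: $-17712$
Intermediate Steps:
$\left(j - 189\right) 123 = \left(45 - 189\right) 123 = \left(-144\right) 123 = -17712$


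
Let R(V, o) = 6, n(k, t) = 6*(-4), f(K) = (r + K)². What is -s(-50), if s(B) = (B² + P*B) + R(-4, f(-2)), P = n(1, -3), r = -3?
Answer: -3706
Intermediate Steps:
f(K) = (-3 + K)²
n(k, t) = -24
P = -24
s(B) = 6 + B² - 24*B (s(B) = (B² - 24*B) + 6 = 6 + B² - 24*B)
-s(-50) = -(6 + (-50)² - 24*(-50)) = -(6 + 2500 + 1200) = -1*3706 = -3706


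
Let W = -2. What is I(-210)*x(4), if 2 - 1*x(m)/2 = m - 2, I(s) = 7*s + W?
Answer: 0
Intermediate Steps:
I(s) = -2 + 7*s (I(s) = 7*s - 2 = -2 + 7*s)
x(m) = 8 - 2*m (x(m) = 4 - 2*(m - 2) = 4 - 2*(-2 + m) = 4 + (4 - 2*m) = 8 - 2*m)
I(-210)*x(4) = (-2 + 7*(-210))*(8 - 2*4) = (-2 - 1470)*(8 - 8) = -1472*0 = 0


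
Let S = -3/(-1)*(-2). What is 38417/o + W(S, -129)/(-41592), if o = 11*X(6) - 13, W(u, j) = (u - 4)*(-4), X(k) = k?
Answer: 199729718/275547 ≈ 724.85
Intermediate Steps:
S = -6 (S = -3*(-1)*(-2) = 3*(-2) = -6)
W(u, j) = 16 - 4*u (W(u, j) = (-4 + u)*(-4) = 16 - 4*u)
o = 53 (o = 11*6 - 13 = 66 - 13 = 53)
38417/o + W(S, -129)/(-41592) = 38417/53 + (16 - 4*(-6))/(-41592) = 38417*(1/53) + (16 + 24)*(-1/41592) = 38417/53 + 40*(-1/41592) = 38417/53 - 5/5199 = 199729718/275547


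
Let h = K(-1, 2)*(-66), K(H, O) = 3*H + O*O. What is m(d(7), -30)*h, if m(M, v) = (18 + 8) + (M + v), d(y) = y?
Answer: -198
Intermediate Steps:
K(H, O) = O² + 3*H (K(H, O) = 3*H + O² = O² + 3*H)
h = -66 (h = (2² + 3*(-1))*(-66) = (4 - 3)*(-66) = 1*(-66) = -66)
m(M, v) = 26 + M + v (m(M, v) = 26 + (M + v) = 26 + M + v)
m(d(7), -30)*h = (26 + 7 - 30)*(-66) = 3*(-66) = -198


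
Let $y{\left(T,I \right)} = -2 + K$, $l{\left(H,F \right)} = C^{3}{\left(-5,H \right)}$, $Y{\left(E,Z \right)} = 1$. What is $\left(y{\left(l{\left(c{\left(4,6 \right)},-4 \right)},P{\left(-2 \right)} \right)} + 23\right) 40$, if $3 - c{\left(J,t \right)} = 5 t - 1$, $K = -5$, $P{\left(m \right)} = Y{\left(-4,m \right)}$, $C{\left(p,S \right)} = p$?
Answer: $640$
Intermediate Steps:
$P{\left(m \right)} = 1$
$c{\left(J,t \right)} = 4 - 5 t$ ($c{\left(J,t \right)} = 3 - \left(5 t - 1\right) = 3 - \left(-1 + 5 t\right) = 4 - 5 t$)
$l{\left(H,F \right)} = -125$ ($l{\left(H,F \right)} = \left(-5\right)^{3} = -125$)
$y{\left(T,I \right)} = -7$ ($y{\left(T,I \right)} = -2 - 5 = -7$)
$\left(y{\left(l{\left(c{\left(4,6 \right)},-4 \right)},P{\left(-2 \right)} \right)} + 23\right) 40 = \left(-7 + 23\right) 40 = 16 \cdot 40 = 640$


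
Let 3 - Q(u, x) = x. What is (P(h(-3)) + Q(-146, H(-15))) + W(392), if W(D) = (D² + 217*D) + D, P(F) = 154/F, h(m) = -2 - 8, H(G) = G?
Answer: 1195613/5 ≈ 2.3912e+5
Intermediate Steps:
h(m) = -10
Q(u, x) = 3 - x
W(D) = D² + 218*D
(P(h(-3)) + Q(-146, H(-15))) + W(392) = (154/(-10) + (3 - 1*(-15))) + 392*(218 + 392) = (154*(-⅒) + (3 + 15)) + 392*610 = (-77/5 + 18) + 239120 = 13/5 + 239120 = 1195613/5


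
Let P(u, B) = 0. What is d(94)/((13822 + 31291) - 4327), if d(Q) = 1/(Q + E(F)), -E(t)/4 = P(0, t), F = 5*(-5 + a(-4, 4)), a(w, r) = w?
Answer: 1/3833884 ≈ 2.6083e-7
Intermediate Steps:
F = -45 (F = 5*(-5 - 4) = 5*(-9) = -45)
E(t) = 0 (E(t) = -4*0 = 0)
d(Q) = 1/Q (d(Q) = 1/(Q + 0) = 1/Q)
d(94)/((13822 + 31291) - 4327) = 1/(94*((13822 + 31291) - 4327)) = 1/(94*(45113 - 4327)) = (1/94)/40786 = (1/94)*(1/40786) = 1/3833884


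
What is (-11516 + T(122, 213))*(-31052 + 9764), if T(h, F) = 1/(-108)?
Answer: 2206375246/9 ≈ 2.4515e+8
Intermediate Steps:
T(h, F) = -1/108
(-11516 + T(122, 213))*(-31052 + 9764) = (-11516 - 1/108)*(-31052 + 9764) = -1243729/108*(-21288) = 2206375246/9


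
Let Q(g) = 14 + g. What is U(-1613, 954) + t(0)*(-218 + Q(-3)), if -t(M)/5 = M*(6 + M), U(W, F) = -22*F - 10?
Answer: -20998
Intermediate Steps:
U(W, F) = -10 - 22*F
t(M) = -5*M*(6 + M)
U(-1613, 954) + t(0)*(-218 + Q(-3)) = (-10 - 22*954) + (-5*0*(6 + 0))*(-218 + (14 - 3)) = (-10 - 20988) + (-5*0*6)*(-218 + 11) = -20998 + 0*(-207) = -20998 + 0 = -20998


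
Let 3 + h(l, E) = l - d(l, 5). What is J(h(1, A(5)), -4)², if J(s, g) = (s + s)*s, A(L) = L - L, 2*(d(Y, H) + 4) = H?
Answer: ¼ ≈ 0.25000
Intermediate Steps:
d(Y, H) = -4 + H/2
A(L) = 0
h(l, E) = -3/2 + l (h(l, E) = -3 + (l - (-4 + (½)*5)) = -3 + (l - (-4 + 5/2)) = -3 + (l - 1*(-3/2)) = -3 + (l + 3/2) = -3 + (3/2 + l) = -3/2 + l)
J(s, g) = 2*s² (J(s, g) = (2*s)*s = 2*s²)
J(h(1, A(5)), -4)² = (2*(-3/2 + 1)²)² = (2*(-½)²)² = (2*(¼))² = (½)² = ¼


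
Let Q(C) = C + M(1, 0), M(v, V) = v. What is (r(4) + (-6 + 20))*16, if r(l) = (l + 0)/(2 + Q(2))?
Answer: 1184/5 ≈ 236.80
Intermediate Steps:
Q(C) = 1 + C (Q(C) = C + 1 = 1 + C)
r(l) = l/5 (r(l) = (l + 0)/(2 + (1 + 2)) = l/(2 + 3) = l/5)
(r(4) + (-6 + 20))*16 = ((1/5)*4 + (-6 + 20))*16 = (4/5 + 14)*16 = (74/5)*16 = 1184/5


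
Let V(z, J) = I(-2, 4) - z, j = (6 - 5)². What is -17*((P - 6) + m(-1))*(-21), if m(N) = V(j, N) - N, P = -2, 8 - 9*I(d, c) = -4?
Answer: -2380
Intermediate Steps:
I(d, c) = 4/3 (I(d, c) = 8/9 - ⅑*(-4) = 8/9 + 4/9 = 4/3)
j = 1 (j = 1² = 1)
V(z, J) = 4/3 - z
m(N) = ⅓ - N (m(N) = (4/3 - 1*1) - N = (4/3 - 1) - N = ⅓ - N)
-17*((P - 6) + m(-1))*(-21) = -17*((-2 - 6) + (⅓ - 1*(-1)))*(-21) = -17*(-8 + (⅓ + 1))*(-21) = -17*(-8 + 4/3)*(-21) = -17*(-20/3)*(-21) = (340/3)*(-21) = -2380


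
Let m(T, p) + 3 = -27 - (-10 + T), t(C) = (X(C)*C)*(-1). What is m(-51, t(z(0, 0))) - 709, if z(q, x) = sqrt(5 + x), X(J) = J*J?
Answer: -678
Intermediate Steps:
X(J) = J**2
t(C) = -C**3 (t(C) = (C**2*C)*(-1) = C**3*(-1) = -C**3)
m(T, p) = -20 - T (m(T, p) = -3 + (-27 - (-10 + T)) = -3 + (-27 + (10 - T)) = -3 + (-17 - T) = -20 - T)
m(-51, t(z(0, 0))) - 709 = (-20 - 1*(-51)) - 709 = (-20 + 51) - 709 = 31 - 709 = -678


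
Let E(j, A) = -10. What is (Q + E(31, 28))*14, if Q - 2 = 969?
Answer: 13454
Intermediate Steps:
Q = 971 (Q = 2 + 969 = 971)
(Q + E(31, 28))*14 = (971 - 10)*14 = 961*14 = 13454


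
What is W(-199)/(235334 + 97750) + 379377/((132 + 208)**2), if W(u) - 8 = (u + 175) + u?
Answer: 31584888667/9626127600 ≈ 3.2812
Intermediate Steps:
W(u) = 183 + 2*u (W(u) = 8 + ((u + 175) + u) = 8 + ((175 + u) + u) = 8 + (175 + 2*u) = 183 + 2*u)
W(-199)/(235334 + 97750) + 379377/((132 + 208)**2) = (183 + 2*(-199))/(235334 + 97750) + 379377/((132 + 208)**2) = (183 - 398)/333084 + 379377/(340**2) = -215*1/333084 + 379377/115600 = -215/333084 + 379377*(1/115600) = -215/333084 + 379377/115600 = 31584888667/9626127600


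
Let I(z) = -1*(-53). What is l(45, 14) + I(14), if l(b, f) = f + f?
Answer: 81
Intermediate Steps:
I(z) = 53
l(b, f) = 2*f
l(45, 14) + I(14) = 2*14 + 53 = 28 + 53 = 81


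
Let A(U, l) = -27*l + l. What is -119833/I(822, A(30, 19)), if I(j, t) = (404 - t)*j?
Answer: -119833/738156 ≈ -0.16234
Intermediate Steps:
A(U, l) = -26*l
I(j, t) = j*(404 - t)
-119833/I(822, A(30, 19)) = -119833*1/(822*(404 - (-26)*19)) = -119833*1/(822*(404 - 1*(-494))) = -119833*1/(822*(404 + 494)) = -119833/(822*898) = -119833/738156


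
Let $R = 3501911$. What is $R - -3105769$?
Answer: $6607680$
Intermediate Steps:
$R - -3105769 = 3501911 - -3105769 = 3501911 + 3105769 = 6607680$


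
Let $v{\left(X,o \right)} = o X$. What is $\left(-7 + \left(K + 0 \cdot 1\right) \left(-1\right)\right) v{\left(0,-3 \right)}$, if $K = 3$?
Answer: $0$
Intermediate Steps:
$v{\left(X,o \right)} = X o$
$\left(-7 + \left(K + 0 \cdot 1\right) \left(-1\right)\right) v{\left(0,-3 \right)} = \left(-7 + \left(3 + 0 \cdot 1\right) \left(-1\right)\right) 0 \left(-3\right) = \left(-7 + \left(3 + 0\right) \left(-1\right)\right) 0 = \left(-7 + 3 \left(-1\right)\right) 0 = \left(-7 - 3\right) 0 = \left(-10\right) 0 = 0$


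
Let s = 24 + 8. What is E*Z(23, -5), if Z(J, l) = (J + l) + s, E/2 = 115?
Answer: 11500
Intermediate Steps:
s = 32
E = 230 (E = 2*115 = 230)
Z(J, l) = 32 + J + l (Z(J, l) = (J + l) + 32 = 32 + J + l)
E*Z(23, -5) = 230*(32 + 23 - 5) = 230*50 = 11500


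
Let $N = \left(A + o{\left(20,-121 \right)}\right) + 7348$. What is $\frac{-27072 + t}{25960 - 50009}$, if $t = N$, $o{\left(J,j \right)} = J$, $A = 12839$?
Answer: $\frac{6865}{24049} \approx 0.28546$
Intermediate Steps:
$N = 20207$ ($N = \left(12839 + 20\right) + 7348 = 12859 + 7348 = 20207$)
$t = 20207$
$\frac{-27072 + t}{25960 - 50009} = \frac{-27072 + 20207}{25960 - 50009} = - \frac{6865}{-24049} = \left(-6865\right) \left(- \frac{1}{24049}\right) = \frac{6865}{24049}$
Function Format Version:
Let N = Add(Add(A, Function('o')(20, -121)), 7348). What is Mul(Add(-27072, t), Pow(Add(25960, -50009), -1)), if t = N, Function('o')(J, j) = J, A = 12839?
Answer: Rational(6865, 24049) ≈ 0.28546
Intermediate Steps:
N = 20207 (N = Add(Add(12839, 20), 7348) = Add(12859, 7348) = 20207)
t = 20207
Mul(Add(-27072, t), Pow(Add(25960, -50009), -1)) = Mul(Add(-27072, 20207), Pow(Add(25960, -50009), -1)) = Mul(-6865, Pow(-24049, -1)) = Mul(-6865, Rational(-1, 24049)) = Rational(6865, 24049)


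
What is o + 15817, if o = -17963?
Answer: -2146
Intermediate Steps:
o + 15817 = -17963 + 15817 = -2146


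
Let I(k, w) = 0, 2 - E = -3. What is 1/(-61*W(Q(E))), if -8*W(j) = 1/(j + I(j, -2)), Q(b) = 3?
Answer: 24/61 ≈ 0.39344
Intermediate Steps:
E = 5 (E = 2 - 1*(-3) = 2 + 3 = 5)
W(j) = -1/(8*j) (W(j) = -1/(8*(j + 0)) = -1/(8*j))
1/(-61*W(Q(E))) = 1/(-(-61)/(8*3)) = 1/(-61*(-1/24)) = 1/(61/24) = 24/61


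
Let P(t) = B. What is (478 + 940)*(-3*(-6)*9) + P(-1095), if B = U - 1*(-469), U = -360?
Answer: 229825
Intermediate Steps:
B = 109 (B = -360 - 1*(-469) = -360 + 469 = 109)
P(t) = 109
(478 + 940)*(-3*(-6)*9) + P(-1095) = (478 + 940)*(-3*(-6)*9) + 109 = 1418*(18*9) + 109 = 1418*162 + 109 = 229716 + 109 = 229825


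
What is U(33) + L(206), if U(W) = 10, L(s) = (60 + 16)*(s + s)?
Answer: 31322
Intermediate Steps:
L(s) = 152*s (L(s) = 76*(2*s) = 152*s)
U(33) + L(206) = 10 + 152*206 = 10 + 31312 = 31322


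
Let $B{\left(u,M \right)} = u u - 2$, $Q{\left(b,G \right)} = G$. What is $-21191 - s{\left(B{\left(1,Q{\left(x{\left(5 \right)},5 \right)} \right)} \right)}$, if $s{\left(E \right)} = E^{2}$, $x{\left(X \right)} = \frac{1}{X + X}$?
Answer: $-21192$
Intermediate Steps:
$x{\left(X \right)} = \frac{1}{2 X}$
$B{\left(u,M \right)} = -2 + u^{2}$ ($B{\left(u,M \right)} = u^{2} - 2 = -2 + u^{2}$)
$-21191 - s{\left(B{\left(1,Q{\left(x{\left(5 \right)},5 \right)} \right)} \right)} = -21191 - \left(-2 + 1^{2}\right)^{2} = -21191 - \left(-2 + 1\right)^{2} = -21191 - \left(-1\right)^{2} = -21191 - 1 = -21192$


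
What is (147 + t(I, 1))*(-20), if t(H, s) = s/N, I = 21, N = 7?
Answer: -20600/7 ≈ -2942.9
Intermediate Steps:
t(H, s) = s/7
(147 + t(I, 1))*(-20) = (147 + (⅐)*1)*(-20) = (147 + ⅐)*(-20) = (1030/7)*(-20) = -20600/7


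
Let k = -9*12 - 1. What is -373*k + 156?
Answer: 40813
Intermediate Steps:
k = -109 (k = -108 - 1 = -109)
-373*k + 156 = -373*(-109) + 156 = 40657 + 156 = 40813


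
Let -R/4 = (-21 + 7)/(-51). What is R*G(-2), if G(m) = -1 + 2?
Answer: -56/51 ≈ -1.0980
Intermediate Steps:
R = -56/51 (R = -4*(-21 + 7)/(-51) = -(-56)*(-1)/51 = -4*14/51 = -56/51 ≈ -1.0980)
G(m) = 1
R*G(-2) = -56/51*1 = -56/51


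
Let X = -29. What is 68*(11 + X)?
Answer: -1224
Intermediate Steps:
68*(11 + X) = 68*(11 - 29) = 68*(-18) = -1224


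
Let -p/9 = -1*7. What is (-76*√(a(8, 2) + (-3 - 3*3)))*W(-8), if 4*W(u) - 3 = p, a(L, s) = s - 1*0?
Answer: -1254*I*√10 ≈ -3965.5*I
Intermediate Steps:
a(L, s) = s (a(L, s) = s + 0 = s)
p = 63 (p = -(-9)*7 = -9*(-7) = 63)
W(u) = 33/2 (W(u) = ¾ + (¼)*63 = ¾ + 63/4 = 33/2)
(-76*√(a(8, 2) + (-3 - 3*3)))*W(-8) = -76*√(2 + (-3 - 3*3))*(33/2) = -76*√(2 + (-3 - 9))*(33/2) = -76*√(2 - 12)*(33/2) = -76*I*√10*(33/2) = -1254*I*√10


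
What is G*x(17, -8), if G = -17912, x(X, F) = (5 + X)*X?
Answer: -6699088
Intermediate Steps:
x(X, F) = X*(5 + X)
G*x(17, -8) = -304504*(5 + 17) = -304504*22 = -17912*374 = -6699088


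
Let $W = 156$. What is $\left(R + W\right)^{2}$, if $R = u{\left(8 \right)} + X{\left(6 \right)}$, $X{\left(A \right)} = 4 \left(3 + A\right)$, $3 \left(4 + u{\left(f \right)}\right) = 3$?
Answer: $35721$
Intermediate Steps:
$u{\left(f \right)} = -3$ ($u{\left(f \right)} = -4 + \frac{1}{3} \cdot 3 = -4 + 1 = -3$)
$X{\left(A \right)} = 12 + 4 A$
$R = 33$ ($R = -3 + \left(12 + 4 \cdot 6\right) = -3 + \left(12 + 24\right) = -3 + 36 = 33$)
$\left(R + W\right)^{2} = \left(33 + 156\right)^{2} = 189^{2} = 35721$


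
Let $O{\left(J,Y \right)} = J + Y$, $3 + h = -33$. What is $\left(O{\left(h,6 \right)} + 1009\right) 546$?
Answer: $534534$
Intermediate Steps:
$h = -36$ ($h = -3 - 33 = -36$)
$\left(O{\left(h,6 \right)} + 1009\right) 546 = \left(\left(-36 + 6\right) + 1009\right) 546 = \left(-30 + 1009\right) 546 = 979 \cdot 546 = 534534$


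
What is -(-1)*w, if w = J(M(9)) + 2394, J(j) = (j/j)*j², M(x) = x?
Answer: 2475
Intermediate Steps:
J(j) = j² (J(j) = 1*j² = j²)
w = 2475 (w = 9² + 2394 = 81 + 2394 = 2475)
-(-1)*w = -(-1)*2475 = -1*(-2475) = 2475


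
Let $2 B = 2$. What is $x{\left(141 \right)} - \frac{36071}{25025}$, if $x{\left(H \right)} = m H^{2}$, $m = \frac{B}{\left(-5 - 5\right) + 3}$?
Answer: $- \frac{71110646}{25025} \approx -2841.6$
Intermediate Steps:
$B = 1$ ($B = \frac{1}{2} \cdot 2 = 1$)
$m = - \frac{1}{7}$ ($m = \frac{1}{\left(-5 - 5\right) + 3} \cdot 1 = \frac{1}{-10 + 3} \cdot 1 = \frac{1}{-7} \cdot 1 = \left(- \frac{1}{7}\right) 1 = - \frac{1}{7} \approx -0.14286$)
$x{\left(H \right)} = - \frac{H^{2}}{7}$
$x{\left(141 \right)} - \frac{36071}{25025} = - \frac{141^{2}}{7} - \frac{36071}{25025} = \left(- \frac{1}{7}\right) 19881 - \frac{5153}{3575} = - \frac{19881}{7} - \frac{5153}{3575} = - \frac{71110646}{25025}$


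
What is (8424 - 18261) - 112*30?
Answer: -13197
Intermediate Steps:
(8424 - 18261) - 112*30 = -9837 - 3360 = -13197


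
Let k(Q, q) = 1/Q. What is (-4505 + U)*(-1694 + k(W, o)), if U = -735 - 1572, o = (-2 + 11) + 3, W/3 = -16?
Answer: 138476039/12 ≈ 1.1540e+7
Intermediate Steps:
W = -48 (W = 3*(-16) = -48)
o = 12 (o = 9 + 3 = 12)
U = -2307
(-4505 + U)*(-1694 + k(W, o)) = (-4505 - 2307)*(-1694 + 1/(-48)) = -6812*(-1694 - 1/48) = -6812*(-81313/48) = 138476039/12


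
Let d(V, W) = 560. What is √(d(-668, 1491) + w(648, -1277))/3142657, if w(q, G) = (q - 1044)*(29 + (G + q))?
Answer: 4*√14885/3142657 ≈ 0.00015529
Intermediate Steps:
w(q, G) = (-1044 + q)*(29 + G + q)
√(d(-668, 1491) + w(648, -1277))/3142657 = √(560 + (-30276 + 648² - 1044*(-1277) - 1015*648 - 1277*648))/3142657 = √(560 + (-30276 + 419904 + 1333188 - 657720 - 827496))*(1/3142657) = √(560 + 237600)*(1/3142657) = √238160*(1/3142657) = (4*√14885)*(1/3142657) = 4*√14885/3142657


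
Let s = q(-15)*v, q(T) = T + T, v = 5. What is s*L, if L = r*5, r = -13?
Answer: 9750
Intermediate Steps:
q(T) = 2*T
L = -65 (L = -13*5 = -65)
s = -150 (s = (2*(-15))*5 = -30*5 = -150)
s*L = -150*(-65) = 9750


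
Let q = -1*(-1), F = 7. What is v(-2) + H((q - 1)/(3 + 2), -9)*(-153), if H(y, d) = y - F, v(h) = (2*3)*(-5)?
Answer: 1041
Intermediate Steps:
q = 1
v(h) = -30 (v(h) = 6*(-5) = -30)
H(y, d) = -7 + y (H(y, d) = y - 1*7 = y - 7 = -7 + y)
v(-2) + H((q - 1)/(3 + 2), -9)*(-153) = -30 + (-7 + (1 - 1)/(3 + 2))*(-153) = -30 + (-7 + 0/5)*(-153) = -30 + (-7 + 0*(⅕))*(-153) = -30 + (-7 + 0)*(-153) = -30 - 7*(-153) = -30 + 1071 = 1041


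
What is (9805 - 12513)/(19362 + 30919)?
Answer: -2708/50281 ≈ -0.053857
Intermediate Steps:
(9805 - 12513)/(19362 + 30919) = -2708/50281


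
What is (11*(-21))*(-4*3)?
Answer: 2772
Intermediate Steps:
(11*(-21))*(-4*3) = -231*(-12) = 2772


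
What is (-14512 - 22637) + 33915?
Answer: -3234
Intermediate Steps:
(-14512 - 22637) + 33915 = -37149 + 33915 = -3234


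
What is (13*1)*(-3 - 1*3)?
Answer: -78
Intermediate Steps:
(13*1)*(-3 - 1*3) = 13*(-3 - 3) = 13*(-6) = -78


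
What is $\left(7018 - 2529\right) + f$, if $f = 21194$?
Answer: $25683$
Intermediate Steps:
$\left(7018 - 2529\right) + f = \left(7018 - 2529\right) + 21194 = 4489 + 21194 = 25683$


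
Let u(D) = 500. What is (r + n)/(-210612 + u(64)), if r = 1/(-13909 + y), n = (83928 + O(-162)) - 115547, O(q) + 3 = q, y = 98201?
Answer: 2679136927/17710760704 ≈ 0.15127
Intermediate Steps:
O(q) = -3 + q
n = -31784 (n = (83928 + (-3 - 162)) - 115547 = (83928 - 165) - 115547 = 83763 - 115547 = -31784)
r = 1/84292 (r = 1/(-13909 + 98201) = 1/84292 ≈ 1.1864e-5)
(r + n)/(-210612 + u(64)) = (1/84292 - 31784)/(-210612 + 500) = -2679136927/84292/(-210112) = -2679136927/84292*(-1/210112) = 2679136927/17710760704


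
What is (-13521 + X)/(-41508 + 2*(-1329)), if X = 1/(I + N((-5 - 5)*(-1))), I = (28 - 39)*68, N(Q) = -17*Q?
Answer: 12412279/40544388 ≈ 0.30614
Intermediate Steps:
I = -748 (I = -11*68 = -748)
X = -1/918 (X = 1/(-748 - 17*(-5 - 5)*(-1)) = 1/(-748 - (-170)*(-1)) = 1/(-748 - 17*10) = 1/(-748 - 170) = 1/(-918) = -1/918 ≈ -0.0010893)
(-13521 + X)/(-41508 + 2*(-1329)) = (-13521 - 1/918)/(-41508 + 2*(-1329)) = -12412279/(918*(-41508 - 2658)) = -12412279/918/(-44166) = -12412279/918*(-1/44166) = 12412279/40544388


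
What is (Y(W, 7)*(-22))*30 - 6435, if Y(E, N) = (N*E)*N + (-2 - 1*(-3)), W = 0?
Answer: -7095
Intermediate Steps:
Y(E, N) = 1 + E*N² (Y(E, N) = (E*N)*N + (-2 + 3) = E*N² + 1 = 1 + E*N²)
(Y(W, 7)*(-22))*30 - 6435 = ((1 + 0*7²)*(-22))*30 - 6435 = ((1 + 0*49)*(-22))*30 - 6435 = ((1 + 0)*(-22))*30 - 6435 = (1*(-22))*30 - 6435 = -22*30 - 6435 = -660 - 6435 = -7095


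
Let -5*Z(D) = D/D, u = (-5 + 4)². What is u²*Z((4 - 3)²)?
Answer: -⅕ ≈ -0.20000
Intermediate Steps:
u = 1 (u = (-1)² = 1)
Z(D) = -⅕ (Z(D) = -D/(5*D) = -⅕*1 = -⅕)
u²*Z((4 - 3)²) = 1²*(-⅕) = 1*(-⅕) = -⅕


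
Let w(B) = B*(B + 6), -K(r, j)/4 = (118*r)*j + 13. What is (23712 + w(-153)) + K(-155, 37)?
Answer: 2753071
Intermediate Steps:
K(r, j) = -52 - 472*j*r (K(r, j) = -4*((118*r)*j + 13) = -4*(118*j*r + 13) = -4*(13 + 118*j*r) = -52 - 472*j*r)
w(B) = B*(6 + B)
(23712 + w(-153)) + K(-155, 37) = (23712 - 153*(6 - 153)) + (-52 - 472*37*(-155)) = (23712 - 153*(-147)) + (-52 + 2706920) = (23712 + 22491) + 2706868 = 46203 + 2706868 = 2753071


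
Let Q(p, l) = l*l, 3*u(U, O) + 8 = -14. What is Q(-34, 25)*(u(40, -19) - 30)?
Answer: -70000/3 ≈ -23333.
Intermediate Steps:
u(U, O) = -22/3 (u(U, O) = -8/3 + (⅓)*(-14) = -8/3 - 14/3 = -22/3)
Q(p, l) = l²
Q(-34, 25)*(u(40, -19) - 30) = 25²*(-22/3 - 30) = 625*(-112/3) = -70000/3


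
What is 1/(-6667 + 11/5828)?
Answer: -5828/38855265 ≈ -0.00014999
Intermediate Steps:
1/(-6667 + 11/5828) = 1/(-38855265/5828) = -5828/38855265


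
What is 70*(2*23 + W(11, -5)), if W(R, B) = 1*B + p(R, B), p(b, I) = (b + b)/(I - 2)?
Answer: 2650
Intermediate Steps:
p(b, I) = 2*b/(-2 + I) (p(b, I) = (2*b)/(-2 + I) = 2*b/(-2 + I))
W(R, B) = B + 2*R/(-2 + B) (W(R, B) = 1*B + 2*R/(-2 + B) = B + 2*R/(-2 + B))
70*(2*23 + W(11, -5)) = 70*(2*23 + (2*11 - 5*(-2 - 5))/(-2 - 5)) = 70*(46 + (22 - 5*(-7))/(-7)) = 70*(46 - (22 + 35)/7) = 70*(46 - ⅐*57) = 70*(46 - 57/7) = 70*(265/7) = 2650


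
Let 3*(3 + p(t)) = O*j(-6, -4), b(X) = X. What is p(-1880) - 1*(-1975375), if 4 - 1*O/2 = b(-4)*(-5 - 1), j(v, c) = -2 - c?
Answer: 5926036/3 ≈ 1.9753e+6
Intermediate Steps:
O = -40 (O = 8 - (-8)*(-5 - 1) = 8 - (-8)*(-6) = 8 - 2*24 = 8 - 48 = -40)
p(t) = -89/3 (p(t) = -3 + (-40*(-2 - 1*(-4)))/3 = -3 + (-40*(-2 + 4))/3 = -3 + (-40*2)/3 = -3 + (1/3)*(-80) = -3 - 80/3 = -89/3)
p(-1880) - 1*(-1975375) = -89/3 - 1*(-1975375) = -89/3 + 1975375 = 5926036/3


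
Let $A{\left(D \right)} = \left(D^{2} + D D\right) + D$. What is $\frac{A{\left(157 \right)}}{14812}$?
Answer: $\frac{7065}{2116} \approx 3.3388$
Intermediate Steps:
$A{\left(D \right)} = D + 2 D^{2}$ ($A{\left(D \right)} = \left(D^{2} + D^{2}\right) + D = 2 D^{2} + D = D + 2 D^{2}$)
$\frac{A{\left(157 \right)}}{14812} = \frac{157 \left(1 + 2 \cdot 157\right)}{14812} = 157 \left(1 + 314\right) \frac{1}{14812} = 157 \cdot 315 \cdot \frac{1}{14812} = 49455 \cdot \frac{1}{14812} = \frac{7065}{2116}$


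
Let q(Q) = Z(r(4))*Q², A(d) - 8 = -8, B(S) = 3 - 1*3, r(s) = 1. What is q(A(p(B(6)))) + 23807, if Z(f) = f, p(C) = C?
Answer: 23807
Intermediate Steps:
B(S) = 0 (B(S) = 3 - 3 = 0)
A(d) = 0 (A(d) = 8 - 8 = 0)
q(Q) = Q² (q(Q) = 1*Q² = Q²)
q(A(p(B(6)))) + 23807 = 0² + 23807 = 0 + 23807 = 23807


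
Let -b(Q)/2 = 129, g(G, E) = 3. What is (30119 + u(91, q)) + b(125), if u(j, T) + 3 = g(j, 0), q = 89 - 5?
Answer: 29861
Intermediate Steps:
b(Q) = -258 (b(Q) = -2*129 = -258)
q = 84
u(j, T) = 0 (u(j, T) = -3 + 3 = 0)
(30119 + u(91, q)) + b(125) = (30119 + 0) - 258 = 30119 - 258 = 29861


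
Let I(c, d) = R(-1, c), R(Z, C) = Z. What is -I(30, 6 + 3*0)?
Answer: 1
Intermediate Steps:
I(c, d) = -1
-I(30, 6 + 3*0) = -1*(-1) = 1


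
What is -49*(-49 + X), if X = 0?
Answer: 2401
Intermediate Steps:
-49*(-49 + X) = -49*(-49 + 0) = -49*(-49) = 2401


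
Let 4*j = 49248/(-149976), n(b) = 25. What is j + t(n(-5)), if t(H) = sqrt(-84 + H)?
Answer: -171/2083 + I*sqrt(59) ≈ -0.082093 + 7.6811*I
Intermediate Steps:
j = -171/2083 (j = (49248/(-149976))/4 = (49248*(-1/149976))/4 = (1/4)*(-684/2083) = -171/2083 ≈ -0.082093)
j + t(n(-5)) = -171/2083 + sqrt(-84 + 25) = -171/2083 + sqrt(-59) = -171/2083 + I*sqrt(59)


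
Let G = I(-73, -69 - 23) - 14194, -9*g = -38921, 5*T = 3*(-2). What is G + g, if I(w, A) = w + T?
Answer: -447464/45 ≈ -9943.6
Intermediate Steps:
T = -6/5 (T = (3*(-2))/5 = (1/5)*(-6) = -6/5 ≈ -1.2000)
I(w, A) = -6/5 + w (I(w, A) = w - 6/5 = -6/5 + w)
g = 38921/9 (g = -1/9*(-38921) = 38921/9 ≈ 4324.6)
G = -71341/5 (G = (-6/5 - 73) - 14194 = -371/5 - 14194 = -71341/5 ≈ -14268.)
G + g = -71341/5 + 38921/9 = -447464/45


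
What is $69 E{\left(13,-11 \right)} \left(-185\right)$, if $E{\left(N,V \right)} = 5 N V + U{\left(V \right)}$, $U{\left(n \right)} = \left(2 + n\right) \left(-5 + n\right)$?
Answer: $7288815$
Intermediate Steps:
$U{\left(n \right)} = \left(-5 + n\right) \left(2 + n\right)$
$E{\left(N,V \right)} = -10 + V^{2} - 3 V + 5 N V$ ($E{\left(N,V \right)} = 5 N V - \left(10 - V^{2} + 3 V\right) = -10 + V^{2} - 3 V + 5 N V$)
$69 E{\left(13,-11 \right)} \left(-185\right) = 69 \left(-10 + \left(-11\right)^{2} - -33 + 5 \cdot 13 \left(-11\right)\right) \left(-185\right) = 69 \left(-10 + 121 + 33 - 715\right) \left(-185\right) = 69 \left(-571\right) \left(-185\right) = \left(-39399\right) \left(-185\right) = 7288815$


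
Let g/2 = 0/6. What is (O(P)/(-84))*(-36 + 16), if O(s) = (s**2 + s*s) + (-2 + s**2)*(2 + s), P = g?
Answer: -20/21 ≈ -0.95238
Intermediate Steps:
g = 0 (g = 2*(0/6) = 2*(0*(1/6)) = 2*0 = 0)
P = 0
O(s) = 2*s**2 + (-2 + s**2)*(2 + s) (O(s) = (s**2 + s**2) + (-2 + s**2)*(2 + s) = 2*s**2 + (-2 + s**2)*(2 + s))
(O(P)/(-84))*(-36 + 16) = ((-4 + 0**3 - 2*0 + 4*0**2)/(-84))*(-36 + 16) = ((-4 + 0 + 0 + 4*0)*(-1/84))*(-20) = ((-4 + 0 + 0 + 0)*(-1/84))*(-20) = -4*(-1/84)*(-20) = (1/21)*(-20) = -20/21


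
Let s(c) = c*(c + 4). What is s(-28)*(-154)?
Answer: -103488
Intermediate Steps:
s(c) = c*(4 + c)
s(-28)*(-154) = -28*(4 - 28)*(-154) = -28*(-24)*(-154) = 672*(-154) = -103488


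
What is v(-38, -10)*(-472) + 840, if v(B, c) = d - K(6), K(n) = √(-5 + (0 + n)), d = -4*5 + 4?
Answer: 8864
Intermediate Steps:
d = -16 (d = -20 + 4 = -16)
K(n) = √(-5 + n)
v(B, c) = -17 (v(B, c) = -16 - √(-5 + 6) = -16 - √1 = -16 - 1*1 = -16 - 1 = -17)
v(-38, -10)*(-472) + 840 = -17*(-472) + 840 = 8024 + 840 = 8864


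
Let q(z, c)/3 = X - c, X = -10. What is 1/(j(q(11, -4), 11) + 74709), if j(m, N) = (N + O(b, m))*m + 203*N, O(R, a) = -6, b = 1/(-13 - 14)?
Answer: 1/76852 ≈ 1.3012e-5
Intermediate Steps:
b = -1/27 (b = 1/(-27) = -1/27 ≈ -0.037037)
q(z, c) = -30 - 3*c (q(z, c) = 3*(-10 - c) = -30 - 3*c)
j(m, N) = 203*N + m*(-6 + N) (j(m, N) = (N - 6)*m + 203*N = (-6 + N)*m + 203*N = m*(-6 + N) + 203*N = 203*N + m*(-6 + N))
1/(j(q(11, -4), 11) + 74709) = 1/((-6*(-30 - 3*(-4)) + 203*11 + 11*(-30 - 3*(-4))) + 74709) = 1/((-6*(-30 + 12) + 2233 + 11*(-30 + 12)) + 74709) = 1/((-6*(-18) + 2233 + 11*(-18)) + 74709) = 1/((108 + 2233 - 198) + 74709) = 1/(2143 + 74709) = 1/76852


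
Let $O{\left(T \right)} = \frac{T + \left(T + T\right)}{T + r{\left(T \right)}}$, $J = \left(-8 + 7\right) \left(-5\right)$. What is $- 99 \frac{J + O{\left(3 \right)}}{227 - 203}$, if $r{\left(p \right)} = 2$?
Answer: $- \frac{561}{20} \approx -28.05$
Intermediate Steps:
$J = 5$ ($J = \left(-1\right) \left(-5\right) = 5$)
$O{\left(T \right)} = \frac{3 T}{2 + T}$ ($O{\left(T \right)} = \frac{T + \left(T + T\right)}{T + 2} = \frac{T + 2 T}{2 + T} = \frac{3 T}{2 + T}$)
$- 99 \frac{J + O{\left(3 \right)}}{227 - 203} = - 99 \frac{5 + 3 \cdot 3 \frac{1}{2 + 3}}{227 - 203} = - 99 \frac{5 + 3 \cdot 3 \cdot \frac{1}{5}}{24} = - 99 \left(5 + 3 \cdot 3 \cdot \frac{1}{5}\right) \frac{1}{24} = - 99 \left(5 + \frac{9}{5}\right) \frac{1}{24} = - 99 \cdot \frac{34}{5} \cdot \frac{1}{24} = \left(-99\right) \frac{17}{60} = - \frac{561}{20}$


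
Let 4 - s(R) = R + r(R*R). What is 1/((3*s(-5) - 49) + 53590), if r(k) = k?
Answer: 1/53493 ≈ 1.8694e-5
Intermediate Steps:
s(R) = 4 - R - R² (s(R) = 4 - (R + R*R) = 4 - (R + R²) = 4 + (-R - R²) = 4 - R - R²)
1/((3*s(-5) - 49) + 53590) = 1/((3*(4 - 1*(-5) - 1*(-5)²) - 49) + 53590) = 1/((3*(4 + 5 - 1*25) - 49) + 53590) = 1/((3*(4 + 5 - 25) - 49) + 53590) = 1/((3*(-16) - 49) + 53590) = 1/((-48 - 49) + 53590) = 1/(-97 + 53590) = 1/53493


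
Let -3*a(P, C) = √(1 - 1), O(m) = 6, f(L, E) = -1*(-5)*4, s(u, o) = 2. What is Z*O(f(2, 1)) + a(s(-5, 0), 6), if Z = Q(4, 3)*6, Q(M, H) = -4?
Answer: -144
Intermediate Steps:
f(L, E) = 20 (f(L, E) = 5*4 = 20)
a(P, C) = 0 (a(P, C) = -√(1 - 1)/3 = -√0/3 = -⅓*0 = 0)
Z = -24 (Z = -4*6 = -24)
Z*O(f(2, 1)) + a(s(-5, 0), 6) = -24*6 + 0 = -144 + 0 = -144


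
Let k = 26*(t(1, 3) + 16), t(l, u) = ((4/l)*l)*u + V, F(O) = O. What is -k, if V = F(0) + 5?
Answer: -858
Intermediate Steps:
V = 5 (V = 0 + 5 = 5)
t(l, u) = 5 + 4*u (t(l, u) = ((4/l)*l)*u + 5 = 4*u + 5 = 5 + 4*u)
k = 858 (k = 26*((5 + 4*3) + 16) = 26*((5 + 12) + 16) = 26*(17 + 16) = 26*33 = 858)
-k = -1*858 = -858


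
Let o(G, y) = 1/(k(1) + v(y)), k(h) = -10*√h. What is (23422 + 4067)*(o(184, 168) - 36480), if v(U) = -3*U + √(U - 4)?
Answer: -132385482884193/132016 - 27489*√41/132016 ≈ -1.0028e+9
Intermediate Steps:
v(U) = √(-4 + U) - 3*U (v(U) = -3*U + √(-4 + U) = √(-4 + U) - 3*U)
o(G, y) = 1/(-10 + √(-4 + y) - 3*y) (o(G, y) = 1/(-10*√1 + (√(-4 + y) - 3*y)) = 1/(-10*1 + (√(-4 + y) - 3*y)) = 1/(-10 + (√(-4 + y) - 3*y)) = 1/(-10 + √(-4 + y) - 3*y))
(23422 + 4067)*(o(184, 168) - 36480) = (23422 + 4067)*(-1/(10 - √(-4 + 168) + 3*168) - 36480) = 27489*(-1/(10 - √164 + 504) - 36480) = 27489*(-1/(10 - 2*√41 + 504) - 36480) = 27489*(-1/(514 - 2*√41) - 36480) = 27489*(-36480 - 1/(514 - 2*√41)) = -1002798720 - 27489/(514 - 2*√41)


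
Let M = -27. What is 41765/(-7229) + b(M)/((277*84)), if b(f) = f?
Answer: -323994401/56068124 ≈ -5.7786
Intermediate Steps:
41765/(-7229) + b(M)/((277*84)) = 41765/(-7229) - 27/(277*84) = 41765*(-1/7229) - 27/23268 = -41765/7229 - 27*1/23268 = -41765/7229 - 9/7756 = -323994401/56068124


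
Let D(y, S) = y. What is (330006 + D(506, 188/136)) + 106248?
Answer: 436760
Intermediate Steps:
(330006 + D(506, 188/136)) + 106248 = (330006 + 506) + 106248 = 330512 + 106248 = 436760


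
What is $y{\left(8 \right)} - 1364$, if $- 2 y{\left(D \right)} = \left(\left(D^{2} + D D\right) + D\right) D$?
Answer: $-1908$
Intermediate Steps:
$y{\left(D \right)} = - \frac{D \left(D + 2 D^{2}\right)}{2}$ ($y{\left(D \right)} = - \frac{\left(\left(D^{2} + D D\right) + D\right) D}{2} = - \frac{\left(\left(D^{2} + D^{2}\right) + D\right) D}{2} = - \frac{\left(2 D^{2} + D\right) D}{2} = - \frac{\left(D + 2 D^{2}\right) D}{2} = - \frac{D \left(D + 2 D^{2}\right)}{2}$)
$y{\left(8 \right)} - 1364 = - 8^{2} \left(\frac{1}{2} + 8\right) - 1364 = \left(-1\right) 64 \cdot \frac{17}{2} - 1364 = -544 - 1364 = -1908$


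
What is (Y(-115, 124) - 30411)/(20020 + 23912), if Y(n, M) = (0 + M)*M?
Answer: -15035/43932 ≈ -0.34223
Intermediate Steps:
Y(n, M) = M**2 (Y(n, M) = M*M = M**2)
(Y(-115, 124) - 30411)/(20020 + 23912) = (124**2 - 30411)/(20020 + 23912) = (15376 - 30411)/43932 = -15035*1/43932 = -15035/43932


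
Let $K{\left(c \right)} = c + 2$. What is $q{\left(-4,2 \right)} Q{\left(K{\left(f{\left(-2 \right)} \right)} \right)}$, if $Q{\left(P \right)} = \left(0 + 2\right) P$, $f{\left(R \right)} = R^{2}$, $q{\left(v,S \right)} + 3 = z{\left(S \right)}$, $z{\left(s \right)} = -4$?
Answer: $-84$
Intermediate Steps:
$q{\left(v,S \right)} = -7$ ($q{\left(v,S \right)} = -3 - 4 = -7$)
$K{\left(c \right)} = 2 + c$
$Q{\left(P \right)} = 2 P$
$q{\left(-4,2 \right)} Q{\left(K{\left(f{\left(-2 \right)} \right)} \right)} = - 7 \cdot 2 \left(2 + \left(-2\right)^{2}\right) = - 7 \cdot 2 \left(2 + 4\right) = - 7 \cdot 2 \cdot 6 = \left(-7\right) 12 = -84$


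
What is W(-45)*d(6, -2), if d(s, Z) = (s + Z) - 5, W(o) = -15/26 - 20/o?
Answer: 31/234 ≈ 0.13248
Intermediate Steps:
W(o) = -15/26 - 20/o (W(o) = -15*1/26 - 20/o = -15/26 - 20/o)
d(s, Z) = -5 + Z + s (d(s, Z) = (Z + s) - 5 = -5 + Z + s)
W(-45)*d(6, -2) = (-15/26 - 20/(-45))*(-5 - 2 + 6) = (-15/26 - 20*(-1/45))*(-1) = (-15/26 + 4/9)*(-1) = -31/234*(-1) = 31/234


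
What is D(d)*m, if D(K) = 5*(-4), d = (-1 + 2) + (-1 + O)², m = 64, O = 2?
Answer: -1280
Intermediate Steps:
d = 2 (d = (-1 + 2) + (-1 + 2)² = 1 + 1² = 1 + 1 = 2)
D(K) = -20
D(d)*m = -20*64 = -1280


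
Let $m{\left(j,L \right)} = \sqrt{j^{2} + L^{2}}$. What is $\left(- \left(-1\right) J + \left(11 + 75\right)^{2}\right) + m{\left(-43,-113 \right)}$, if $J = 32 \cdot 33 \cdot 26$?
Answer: $34852 + \sqrt{14618} \approx 34973.0$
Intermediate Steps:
$J = 27456$ ($J = 1056 \cdot 26 = 27456$)
$m{\left(j,L \right)} = \sqrt{L^{2} + j^{2}}$
$\left(- \left(-1\right) J + \left(11 + 75\right)^{2}\right) + m{\left(-43,-113 \right)} = \left(- \left(-1\right) 27456 + \left(11 + 75\right)^{2}\right) + \sqrt{\left(-113\right)^{2} + \left(-43\right)^{2}} = \left(\left(-1\right) \left(-27456\right) + 86^{2}\right) + \sqrt{12769 + 1849} = \left(27456 + 7396\right) + \sqrt{14618} = 34852 + \sqrt{14618}$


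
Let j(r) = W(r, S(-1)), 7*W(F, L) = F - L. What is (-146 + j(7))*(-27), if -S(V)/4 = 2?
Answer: 27189/7 ≈ 3884.1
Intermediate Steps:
S(V) = -8 (S(V) = -4*2 = -8)
W(F, L) = -L/7 + F/7 (W(F, L) = (F - L)/7 = -L/7 + F/7)
j(r) = 8/7 + r/7 (j(r) = -⅐*(-8) + r/7 = 8/7 + r/7)
(-146 + j(7))*(-27) = (-146 + (8/7 + (⅐)*7))*(-27) = (-146 + (8/7 + 1))*(-27) = (-146 + 15/7)*(-27) = -1007/7*(-27) = 27189/7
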